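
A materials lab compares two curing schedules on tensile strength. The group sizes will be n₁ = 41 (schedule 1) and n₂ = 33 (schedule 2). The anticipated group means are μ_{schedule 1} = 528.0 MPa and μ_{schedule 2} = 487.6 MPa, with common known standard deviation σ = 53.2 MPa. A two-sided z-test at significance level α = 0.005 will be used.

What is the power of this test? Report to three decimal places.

Standardized effect: d = |μ_{schedule 1} − μ_{schedule 2}| / σ = |528.0 − 487.6| / 53.2 = 0.7594
Noncentrality parameter: δ = d / √(1/n₁ + 1/n₂) = 0.7594 / √(1/41 + 1/33) = 3.2472
Critical value for a two-sided test at α = 0.005: z_{α/2} = 2.807.
Power = Φ(δ − 2.807) + Φ(−δ − 2.807) = Φ(0.440) + Φ(-6.054) = 0.6701 + 0.0000 = 0.6701.

Power ≈ 0.670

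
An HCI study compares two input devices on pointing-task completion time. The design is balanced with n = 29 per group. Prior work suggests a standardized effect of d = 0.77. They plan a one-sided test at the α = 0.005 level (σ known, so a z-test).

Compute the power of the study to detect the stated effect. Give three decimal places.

Power ≈ 0.639

Noncentrality parameter: δ = d·√(n/2) = 0.77 × √(29/2) = 2.9321
One-sided α = 0.005 → critical value z_{0.005} = 2.576.
Power = Φ(δ − 2.576) = Φ(0.356) = 0.6392.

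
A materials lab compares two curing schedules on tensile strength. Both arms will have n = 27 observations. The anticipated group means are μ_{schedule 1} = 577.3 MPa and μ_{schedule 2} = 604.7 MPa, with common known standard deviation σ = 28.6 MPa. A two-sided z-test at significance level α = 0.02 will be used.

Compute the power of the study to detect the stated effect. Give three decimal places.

Power ≈ 0.884

Standardized effect: d = |μ_{schedule 1} − μ_{schedule 2}| / σ = |577.3 − 604.7| / 28.6 = 0.9580
Noncentrality parameter: δ = d·√(n/2) = 0.9580 × √(27/2) = 3.5201
Critical value for a two-sided test at α = 0.02: z_{α/2} = 2.326.
Power = Φ(δ − 2.326) + Φ(−δ − 2.326) = Φ(1.194) + Φ(-5.846) = 0.8837 + 0.0000 = 0.8837.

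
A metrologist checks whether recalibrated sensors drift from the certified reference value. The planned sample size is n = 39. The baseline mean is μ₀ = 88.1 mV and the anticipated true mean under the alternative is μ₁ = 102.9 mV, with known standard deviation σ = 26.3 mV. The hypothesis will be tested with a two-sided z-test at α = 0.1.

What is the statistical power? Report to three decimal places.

Power ≈ 0.969

Standardized effect: d = |μ₁ − μ₀| / σ = |102.9 − 88.1| / 26.3 = 0.5627
Noncentrality parameter: δ = d·√n = 0.5627 × √39 = 3.5143
Two-sided α = 0.1 → critical value z_{0.05} = 1.645.
Power = Φ(δ − 1.645) + Φ(−δ − 1.645) = Φ(1.869) + Φ(-5.159) = 0.9692 + 0.0000 = 0.9692.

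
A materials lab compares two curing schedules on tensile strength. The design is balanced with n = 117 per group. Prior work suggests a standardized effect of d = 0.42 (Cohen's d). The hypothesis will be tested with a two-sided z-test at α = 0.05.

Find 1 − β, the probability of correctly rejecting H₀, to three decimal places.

Power ≈ 0.895

Noncentrality parameter: δ = d·√(n/2) = 0.42 × √(117/2) = 3.2124
Two-sided α = 0.05 → critical value z_{0.025} = 1.960.
Power = Φ(δ − 1.960) + Φ(−δ − 1.960) = Φ(1.252) + Φ(-5.172) = 0.8948 + 0.0000 = 0.8948.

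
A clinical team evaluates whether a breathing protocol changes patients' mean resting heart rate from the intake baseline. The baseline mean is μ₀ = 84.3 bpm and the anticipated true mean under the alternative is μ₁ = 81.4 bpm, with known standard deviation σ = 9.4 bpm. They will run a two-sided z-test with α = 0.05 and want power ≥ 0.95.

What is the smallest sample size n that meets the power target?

Standardized effect: d = |μ₁ − μ₀| / σ = |81.4 − 84.3| / 9.4 = 0.3085
Set Φ(δ − 1.960) = 0.95; then δ − 1.960 = Φ⁻¹(0.95) = 1.645, giving δ = 3.605.
(Ignoring the negligible lower-tail rejection probability gives the usual closed-form inversion.)
δ = d·√n ⇒ n = (δ/d)² = (3.605 / 0.3085)² = 136.53.
Rounding up, n = 137.

n = 137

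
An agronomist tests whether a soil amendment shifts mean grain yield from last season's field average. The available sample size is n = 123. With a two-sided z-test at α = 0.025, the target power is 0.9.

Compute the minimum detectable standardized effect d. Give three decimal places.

d ≈ 0.318

Required noncentrality: δ = z_{0.0125} + z_{0.10} = 2.241 + 1.282 = 3.523.
(The second rejection-region term Φ(−δ − z_{α/2}) is negligible and dropped.)
δ = d·√n ⇒ d = δ/√n = 3.523/√123 = 0.3177.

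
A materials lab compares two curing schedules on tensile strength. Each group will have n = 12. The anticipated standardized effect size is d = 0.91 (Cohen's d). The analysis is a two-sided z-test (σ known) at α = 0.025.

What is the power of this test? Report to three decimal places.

Noncentrality parameter: δ = d·√(n/2) = 0.91 × √(12/2) = 2.2290
Two-sided α = 0.025 → critical value z_{0.0125} = 2.241.
Power = Φ(δ − 2.241) + Φ(−δ − 2.241) = Φ(-0.012) + Φ(-4.470) = 0.4951 + 0.0000 = 0.4951.

Power ≈ 0.495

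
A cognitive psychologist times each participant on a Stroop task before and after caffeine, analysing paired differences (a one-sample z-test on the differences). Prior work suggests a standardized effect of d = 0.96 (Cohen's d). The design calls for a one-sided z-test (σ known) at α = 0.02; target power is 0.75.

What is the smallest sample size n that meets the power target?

n = 9

For power 0.75 need Φ(δ − z_{0.02}) = 0.75, so δ = z_{0.02} + z_{0.25} = 2.054 + 0.674 = 2.728.
δ = d·√n ⇒ n = (δ/d)² = (2.728 / 0.96)² = 8.08.
Round up to the next whole unit.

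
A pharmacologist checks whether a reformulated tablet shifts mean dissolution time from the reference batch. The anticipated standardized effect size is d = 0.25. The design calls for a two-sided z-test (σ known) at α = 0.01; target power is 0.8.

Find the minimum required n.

For power 0.8 need Φ(δ − z_{0.005}) = 0.8, so δ = z_{0.005} + z_{0.20} = 2.576 + 0.842 = 3.417.
(The Φ(−δ − z_{α/2}) term is vanishingly small for δ > 0 and is dropped in the standard sample-size formula.)
δ = d·√n ⇒ n = (δ/d)² = (3.417 / 0.25)² = 186.86.
Rounding up, n = 187.

n = 187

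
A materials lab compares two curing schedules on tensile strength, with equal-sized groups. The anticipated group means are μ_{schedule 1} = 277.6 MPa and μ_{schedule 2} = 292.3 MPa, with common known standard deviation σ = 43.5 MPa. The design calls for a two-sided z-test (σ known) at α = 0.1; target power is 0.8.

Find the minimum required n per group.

n = 109 per group

Standardized effect: d = |μ_{schedule 1} − μ_{schedule 2}| / σ = |277.6 − 292.3| / 43.5 = 0.3379
Set Φ(δ − 1.645) = 0.8; then δ − 1.645 = Φ⁻¹(0.8) = 0.842, giving δ = 2.486.
(Ignoring the negligible lower-tail rejection probability gives the usual closed-form inversion.)
δ = d·√(n/2) ⇒ n = 2(δ/d)² = 2 × (2.486 / 0.3379)² = 108.28.
Round up to the next whole unit.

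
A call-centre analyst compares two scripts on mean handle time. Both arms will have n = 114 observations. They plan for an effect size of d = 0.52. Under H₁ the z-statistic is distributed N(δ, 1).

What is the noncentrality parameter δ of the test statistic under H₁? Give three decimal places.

δ ≈ 3.926

The noncentrality parameter scales effect size by the design's sample-size factor: δ = d·√(n/2) = 0.52 × √(114/2) = 3.9259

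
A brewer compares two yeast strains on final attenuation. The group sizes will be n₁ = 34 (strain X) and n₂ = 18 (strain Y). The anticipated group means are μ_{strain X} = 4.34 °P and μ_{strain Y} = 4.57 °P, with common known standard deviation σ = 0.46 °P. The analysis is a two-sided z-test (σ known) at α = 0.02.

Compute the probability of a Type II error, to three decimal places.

β ≈ 0.729

Standardized effect: d = |μ_{strain X} − μ_{strain Y}| / σ = |4.34 − 4.57| / 0.46 = 0.5000
Noncentrality parameter: δ = d / √(1/n₁ + 1/n₂) = 0.5000 / √(1/34 + 1/18) = 1.7153
Two-sided α = 0.02 → critical value z_{0.01} = 2.326.
Power = Φ(δ − 2.326) + Φ(−δ − 2.326) = Φ(-0.611) + Φ(-4.042) = 0.2706 + 0.0000 = 0.2706.
Type II error: β = 1 − power = 1 − 0.2706 = 0.7294.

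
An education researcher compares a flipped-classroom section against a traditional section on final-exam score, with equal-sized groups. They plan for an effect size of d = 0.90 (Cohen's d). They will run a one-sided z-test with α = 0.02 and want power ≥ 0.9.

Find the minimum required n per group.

n = 28 per group

For power 0.9 need Φ(δ − z_{0.02}) = 0.9, so δ = z_{0.02} + z_{0.10} = 2.054 + 1.282 = 3.335.
δ = d·√(n/2) ⇒ n = 2(δ/d)² = 2 × (3.335 / 0.90)² = 27.47.
Rounding up, n = 28 per group.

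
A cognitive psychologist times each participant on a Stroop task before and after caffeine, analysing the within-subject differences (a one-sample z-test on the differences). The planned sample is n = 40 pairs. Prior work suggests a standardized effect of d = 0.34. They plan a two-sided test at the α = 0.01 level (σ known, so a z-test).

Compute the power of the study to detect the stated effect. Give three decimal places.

Noncentrality parameter: λ = d·√n = 0.34 × √40 = 2.1503
Two-sided α = 0.01 → critical value z_{0.005} = 2.576.
Power = Φ(λ − 2.576) + Φ(−λ − 2.576) = Φ(-0.425) + Φ(-4.726) = 0.3352 + 0.0000 = 0.3352.

Power ≈ 0.335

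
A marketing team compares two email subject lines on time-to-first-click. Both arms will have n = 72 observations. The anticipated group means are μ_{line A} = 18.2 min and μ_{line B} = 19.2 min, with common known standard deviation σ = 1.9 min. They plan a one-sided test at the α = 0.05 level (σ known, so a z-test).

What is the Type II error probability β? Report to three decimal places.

β ≈ 0.065

Standardized effect: d = |μ_{line A} − μ_{line B}| / σ = |18.2 − 19.2| / 1.9 = 0.5263
Noncentrality parameter: δ = d·√(n/2) = 0.5263 × √(72/2) = 3.1579
One-sided α = 0.05 → critical value z_{0.05} = 1.645.
Power = P(Z > 1.645 − δ) = Φ(1.513) = 0.9349.
Type II error: β = 1 − power = 1 − 0.9349 = 0.0651.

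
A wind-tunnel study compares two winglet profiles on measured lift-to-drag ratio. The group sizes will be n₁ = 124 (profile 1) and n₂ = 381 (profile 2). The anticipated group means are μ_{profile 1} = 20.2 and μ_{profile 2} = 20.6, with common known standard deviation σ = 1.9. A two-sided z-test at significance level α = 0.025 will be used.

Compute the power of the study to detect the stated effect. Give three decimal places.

Power ≈ 0.419

Standardized effect: d = |μ_{profile 1} − μ_{profile 2}| / σ = |20.2 − 20.6| / 1.9 = 0.2105
Noncentrality parameter: δ = d / √(1/n₁ + 1/n₂) = 0.2105 / √(1/124 + 1/381) = 2.0363
Critical value for a two-sided test at α = 0.025: z_{α/2} = 2.241.
Power = Φ(δ − 2.241) + Φ(−δ − 2.241) = Φ(-0.205) + Φ(-4.278) = 0.4187 + 0.0000 = 0.4187.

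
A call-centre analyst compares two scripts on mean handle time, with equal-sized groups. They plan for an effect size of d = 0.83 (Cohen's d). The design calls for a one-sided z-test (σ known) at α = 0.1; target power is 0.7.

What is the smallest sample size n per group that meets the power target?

n = 10 per group

For power 0.7 need Φ(δ − z_{0.1}) = 0.7, so δ = z_{0.1} + z_{0.30} = 1.282 + 0.524 = 1.806.
δ = d·√(n/2) ⇒ n = 2(δ/d)² = 2 × (1.806 / 0.83)² = 9.47.
Round up to the next whole unit.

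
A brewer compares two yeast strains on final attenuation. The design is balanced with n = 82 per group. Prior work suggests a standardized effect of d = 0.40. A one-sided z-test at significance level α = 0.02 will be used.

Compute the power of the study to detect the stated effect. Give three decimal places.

Noncentrality parameter: δ = d·√(n/2) = 0.40 × √(82/2) = 2.5612
Critical value for a one-sided test at α = 0.02: z_α = 2.054.
Power = Φ(δ − 2.054) = Φ(0.508) = 0.6941.

Power ≈ 0.694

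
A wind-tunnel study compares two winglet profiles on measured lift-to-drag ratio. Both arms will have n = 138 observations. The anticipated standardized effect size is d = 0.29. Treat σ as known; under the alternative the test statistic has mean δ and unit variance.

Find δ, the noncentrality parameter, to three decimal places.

δ ≈ 2.409

The noncentrality parameter scales effect size by the design's sample-size factor: δ = d·√(n/2) = 0.29 × √(138/2) = 2.4089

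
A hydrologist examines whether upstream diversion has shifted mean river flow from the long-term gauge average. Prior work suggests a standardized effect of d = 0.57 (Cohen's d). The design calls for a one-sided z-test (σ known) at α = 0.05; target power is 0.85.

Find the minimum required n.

Set Φ(δ − 1.645) = 0.85; then δ − 1.645 = Φ⁻¹(0.85) = 1.036, giving δ = 2.681.
δ = d·√n ⇒ n = (δ/d)² = (2.681 / 0.57)² = 22.13.
Rounding up, n = 23.

n = 23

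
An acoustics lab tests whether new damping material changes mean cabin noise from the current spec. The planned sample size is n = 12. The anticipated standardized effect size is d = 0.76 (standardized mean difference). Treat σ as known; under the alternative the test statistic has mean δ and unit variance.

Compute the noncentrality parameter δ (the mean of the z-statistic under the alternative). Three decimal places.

δ = d·√n = 0.76 × √12 = 2.6327

δ ≈ 2.633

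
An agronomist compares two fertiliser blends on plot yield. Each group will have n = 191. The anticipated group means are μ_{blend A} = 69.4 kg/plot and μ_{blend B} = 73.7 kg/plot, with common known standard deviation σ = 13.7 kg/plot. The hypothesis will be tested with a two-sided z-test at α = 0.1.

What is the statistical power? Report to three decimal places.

Power ≈ 0.923

Standardized effect: d = |μ_{blend A} − μ_{blend B}| / σ = |69.4 − 73.7| / 13.7 = 0.3139
Noncentrality parameter: λ = d·√(n/2) = 0.3139 × √(191/2) = 3.0673
Two-sided α = 0.1 → critical value z_{0.05} = 1.645.
Power = Φ(λ − 1.645) + Φ(−λ − 1.645) = Φ(1.422) + Φ(-4.712) = 0.9225 + 0.0000 = 0.9225.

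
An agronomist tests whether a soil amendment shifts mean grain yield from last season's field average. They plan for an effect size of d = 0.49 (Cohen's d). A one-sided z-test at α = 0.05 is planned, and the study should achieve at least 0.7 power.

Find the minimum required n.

Set Φ(δ − 1.645) = 0.7; then δ − 1.645 = Φ⁻¹(0.7) = 0.524, giving δ = 2.169.
δ = d·√n ⇒ n = (δ/d)² = (2.169 / 0.49)² = 19.60.
Round up to the next whole unit.

n = 20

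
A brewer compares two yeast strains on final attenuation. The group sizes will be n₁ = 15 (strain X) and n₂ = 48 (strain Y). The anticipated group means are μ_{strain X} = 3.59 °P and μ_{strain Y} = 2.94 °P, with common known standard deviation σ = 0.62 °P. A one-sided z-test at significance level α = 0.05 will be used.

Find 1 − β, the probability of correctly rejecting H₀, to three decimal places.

Power ≈ 0.971

Standardized effect: d = |μ_{strain X} − μ_{strain Y}| / σ = |3.59 − 2.94| / 0.62 = 1.0484
Noncentrality parameter: δ = d / √(1/n₁ + 1/n₂) = 1.0484 / √(1/15 + 1/48) = 3.5442
One-sided α = 0.05 → critical value z_{0.05} = 1.645.
Power = Φ(δ − 1.645) = Φ(1.899) = 0.9712.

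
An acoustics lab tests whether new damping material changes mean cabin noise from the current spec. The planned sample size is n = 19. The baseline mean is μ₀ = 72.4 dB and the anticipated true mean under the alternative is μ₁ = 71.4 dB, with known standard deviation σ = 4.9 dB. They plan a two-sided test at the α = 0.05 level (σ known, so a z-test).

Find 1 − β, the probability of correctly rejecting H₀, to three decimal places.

Power ≈ 0.144

Standardized effect: d = |μ₁ − μ₀| / σ = |71.4 − 72.4| / 4.9 = 0.2041
Noncentrality parameter: δ = d·√n = 0.2041 × √19 = 0.8896
Critical value for a two-sided test at α = 0.05: z_{α/2} = 1.960.
Power = Φ(δ − 1.960) + Φ(−δ − 1.960) = Φ(-1.070) + Φ(-2.850) = 0.1422 + 0.0022 = 0.1444.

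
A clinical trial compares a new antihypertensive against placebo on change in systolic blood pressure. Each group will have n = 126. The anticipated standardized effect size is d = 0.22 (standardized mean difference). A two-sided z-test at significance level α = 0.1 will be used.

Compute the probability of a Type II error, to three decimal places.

β ≈ 0.459

Noncentrality parameter: δ = d·√(n/2) = 0.22 × √(126/2) = 1.7462
Critical value for a two-sided test at α = 0.1: z_{α/2} = 1.645.
Power = Φ(δ − 1.645) + Φ(−δ − 1.645) = Φ(0.101) + Φ(-3.391) = 0.5404 + 0.0003 = 0.5407.
Type II error: β = 1 − power = 1 − 0.5407 = 0.4593.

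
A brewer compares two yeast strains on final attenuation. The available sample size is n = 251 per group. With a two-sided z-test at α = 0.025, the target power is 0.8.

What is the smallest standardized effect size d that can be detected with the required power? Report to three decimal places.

Need Φ(δ − 2.241) = 0.8, so δ = 2.241 + 0.842 = 3.083.
(The second rejection-region term Φ(−δ − z_{α/2}) is negligible and dropped.)
δ = d·√(n/2) ⇒ d = δ/√(n/2) = 3.083/√(251/2) = 0.2752.

d ≈ 0.275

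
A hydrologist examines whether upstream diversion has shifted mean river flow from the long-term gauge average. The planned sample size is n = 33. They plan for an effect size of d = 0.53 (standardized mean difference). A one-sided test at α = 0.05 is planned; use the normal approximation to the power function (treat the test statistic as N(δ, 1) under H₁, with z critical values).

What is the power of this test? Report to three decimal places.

Noncentrality parameter: δ = d·√n = 0.53 × √33 = 3.0446
Critical value for a one-sided test at α = 0.05: z_α = 1.645.
Power = Φ(δ − 1.645) = Φ(1.400) = 0.9192.

Power ≈ 0.919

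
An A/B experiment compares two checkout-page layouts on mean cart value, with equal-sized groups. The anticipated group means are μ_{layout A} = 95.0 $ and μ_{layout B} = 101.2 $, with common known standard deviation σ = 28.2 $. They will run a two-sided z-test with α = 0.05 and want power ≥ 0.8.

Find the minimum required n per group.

n = 325 per group

Standardized effect: d = |μ_{layout A} − μ_{layout B}| / σ = |95.0 − 101.2| / 28.2 = 0.2199
For power 0.8 need Φ(δ − z_{0.025}) = 0.8, so δ = z_{0.025} + z_{0.20} = 1.960 + 0.842 = 2.802.
(Ignoring the negligible lower-tail rejection probability gives the usual closed-form inversion.)
δ = d·√(n/2) ⇒ n = 2(δ/d)² = 2 × (2.802 / 0.2199)² = 324.75.
Rounding up, n = 325 per group.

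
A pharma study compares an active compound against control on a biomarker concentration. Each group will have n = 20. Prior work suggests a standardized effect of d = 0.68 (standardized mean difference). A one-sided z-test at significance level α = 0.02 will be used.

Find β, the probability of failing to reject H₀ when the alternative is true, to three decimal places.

Noncentrality parameter: δ = d·√(n/2) = 0.68 × √(20/2) = 2.1503
Critical value for a one-sided test at α = 0.02: z_α = 2.054.
Power = P(Z > 2.054 − δ) = Φ(0.097) = 0.5385.
Type II error: β = 1 − power = 1 − 0.5385 = 0.4615.

β ≈ 0.462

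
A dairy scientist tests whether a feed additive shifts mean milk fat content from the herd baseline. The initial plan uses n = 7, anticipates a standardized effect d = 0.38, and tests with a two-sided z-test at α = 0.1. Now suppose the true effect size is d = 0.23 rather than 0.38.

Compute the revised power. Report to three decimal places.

Power ≈ 0.162

With d = 0.23: δ = d·√n = 0.23 × √7 = 0.6085. Critical value z_{0.05} = 1.645.
Revised power = Φ(δ − 1.645) + Φ(−δ − 1.645) = Φ(-1.036) + Φ(-2.253) = 0.1500 + 0.0121 = 0.1621.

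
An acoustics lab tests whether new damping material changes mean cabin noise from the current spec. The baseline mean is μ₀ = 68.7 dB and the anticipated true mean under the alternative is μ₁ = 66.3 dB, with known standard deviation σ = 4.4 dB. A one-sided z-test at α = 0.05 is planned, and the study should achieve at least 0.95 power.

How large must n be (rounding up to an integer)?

Standardized effect: d = |μ₁ − μ₀| / σ = |66.3 − 68.7| / 4.4 = 0.5455
For power 0.95 need Φ(δ − z_{0.05}) = 0.95, so δ = z_{0.05} + z_{0.05} = 1.645 + 1.645 = 3.290.
δ = d·√n ⇒ n = (δ/d)² = (3.290 / 0.5455)² = 36.37.
Round up to the next whole unit.

n = 37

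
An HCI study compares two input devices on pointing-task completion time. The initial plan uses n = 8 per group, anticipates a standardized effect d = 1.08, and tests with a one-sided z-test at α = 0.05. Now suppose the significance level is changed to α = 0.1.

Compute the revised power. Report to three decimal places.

Power ≈ 0.810

δ = d·√(n/2) = 1.08 × √(8/2) = 2.1600 (unchanged). New critical value: z_{0.1} = 1.282.
Revised power = Φ(δ − 1.282) = Φ(0.878) = 0.8101.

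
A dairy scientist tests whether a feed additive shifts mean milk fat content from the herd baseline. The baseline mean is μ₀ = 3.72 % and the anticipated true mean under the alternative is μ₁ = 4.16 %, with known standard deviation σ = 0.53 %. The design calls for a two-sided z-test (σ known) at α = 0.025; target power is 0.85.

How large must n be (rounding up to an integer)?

n = 16

Standardized effect: d = |μ₁ − μ₀| / σ = |4.16 − 3.72| / 0.53 = 0.8302
For power 0.85 need Φ(δ − z_{0.0125}) = 0.85, so δ = z_{0.0125} + z_{0.15} = 2.241 + 1.036 = 3.278.
(For δ > 0 the lower-tail rejection region contributes negligibly to power, so the one-term inversion is standard.)
δ = d·√n ⇒ n = (δ/d)² = (3.278 / 0.8302)² = 15.59.
Rounding up, n = 16.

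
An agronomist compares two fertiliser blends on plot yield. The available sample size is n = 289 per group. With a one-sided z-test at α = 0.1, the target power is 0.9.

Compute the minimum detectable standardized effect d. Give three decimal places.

Need Φ(δ − 1.282) = 0.9, so δ = 1.282 + 1.282 = 2.563.
δ = d·√(n/2) ⇒ d = δ/√(n/2) = 2.563/√(289/2) = 0.2132.

d ≈ 0.213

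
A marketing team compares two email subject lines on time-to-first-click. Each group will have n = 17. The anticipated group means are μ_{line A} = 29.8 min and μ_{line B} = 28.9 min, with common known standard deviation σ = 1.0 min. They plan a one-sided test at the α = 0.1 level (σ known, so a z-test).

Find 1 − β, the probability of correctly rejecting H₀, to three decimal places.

Standardized effect: d = |μ_{line A} − μ_{line B}| / σ = |29.8 − 28.9| / 1.0 = 0.9000
Noncentrality parameter: δ = d·√(n/2) = 0.9000 × √(17/2) = 2.6239
One-sided α = 0.1 → critical value z_{0.1} = 1.282.
Power = Φ(δ − 1.282) = Φ(1.342) = 0.9103.

Power ≈ 0.910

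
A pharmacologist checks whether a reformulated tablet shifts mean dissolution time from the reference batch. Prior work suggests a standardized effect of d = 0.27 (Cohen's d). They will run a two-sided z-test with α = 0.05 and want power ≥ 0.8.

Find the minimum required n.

n = 108

For power 0.8 need Φ(δ − z_{0.025}) = 0.8, so δ = z_{0.025} + z_{0.20} = 1.960 + 0.842 = 2.802.
(Ignoring the negligible lower-tail rejection probability gives the usual closed-form inversion.)
δ = d·√n ⇒ n = (δ/d)² = (2.802 / 0.27)² = 107.67.
Round up to the next whole unit.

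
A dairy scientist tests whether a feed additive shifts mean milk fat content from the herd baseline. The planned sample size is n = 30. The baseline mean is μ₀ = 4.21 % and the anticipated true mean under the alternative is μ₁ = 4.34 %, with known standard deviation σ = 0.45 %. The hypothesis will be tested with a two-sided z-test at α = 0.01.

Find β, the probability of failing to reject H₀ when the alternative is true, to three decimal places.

β ≈ 0.840

Standardized effect: d = |μ₁ − μ₀| / σ = |4.34 − 4.21| / 0.45 = 0.2889
Noncentrality parameter: λ = d·√n = 0.2889 × √30 = 1.5823
Two-sided α = 0.01 → critical value z_{0.005} = 2.576.
Power = Φ(λ − 2.576) + Φ(−λ − 2.576) = Φ(-0.994) + Φ(-4.158) = 0.1602 + 0.0000 = 0.1602.
Type II error: β = 1 − power = 1 − 0.1602 = 0.8398.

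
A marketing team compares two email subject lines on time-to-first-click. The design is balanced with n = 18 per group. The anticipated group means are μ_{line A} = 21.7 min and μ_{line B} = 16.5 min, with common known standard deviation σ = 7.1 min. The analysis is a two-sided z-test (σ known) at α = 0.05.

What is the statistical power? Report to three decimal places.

Standardized effect: d = |μ_{line A} − μ_{line B}| / σ = |21.7 − 16.5| / 7.1 = 0.7324
Noncentrality parameter: δ = d·√(n/2) = 0.7324 × √(18/2) = 2.1972
Critical value for a two-sided test at α = 0.05: z_{α/2} = 1.960.
Power = Φ(δ − 1.960) + Φ(−δ − 1.960) = Φ(0.237) + Φ(-4.157) = 0.5938 + 0.0000 = 0.5938.

Power ≈ 0.594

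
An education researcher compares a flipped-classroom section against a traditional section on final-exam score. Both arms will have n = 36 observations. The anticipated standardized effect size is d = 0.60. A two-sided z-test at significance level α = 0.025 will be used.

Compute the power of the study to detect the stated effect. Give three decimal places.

Noncentrality parameter: δ = d·√(n/2) = 0.60 × √(36/2) = 2.5456
Two-sided α = 0.025 → critical value z_{0.0125} = 2.241.
Power = Φ(δ − 2.241) + Φ(−δ − 2.241) = Φ(0.304) + Φ(-4.787) = 0.6195 + 0.0000 = 0.6195.

Power ≈ 0.620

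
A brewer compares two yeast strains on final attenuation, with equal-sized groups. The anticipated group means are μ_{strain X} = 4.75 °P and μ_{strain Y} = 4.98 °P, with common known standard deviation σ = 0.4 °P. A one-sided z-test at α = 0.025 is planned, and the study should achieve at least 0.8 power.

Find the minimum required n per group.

n = 48 per group

Standardized effect: d = |μ_{strain X} − μ_{strain Y}| / σ = |4.75 − 4.98| / 0.4 = 0.5750
Set Φ(δ − 1.960) = 0.8; then δ − 1.960 = Φ⁻¹(0.8) = 0.842, giving δ = 2.802.
δ = d·√(n/2) ⇒ n = 2(δ/d)² = 2 × (2.802 / 0.5750)² = 47.48.
Rounding up, n = 48 per group.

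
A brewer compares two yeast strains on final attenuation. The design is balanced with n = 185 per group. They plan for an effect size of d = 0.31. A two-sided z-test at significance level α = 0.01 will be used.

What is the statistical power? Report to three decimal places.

Power ≈ 0.658

Noncentrality parameter: δ = d·√(n/2) = 0.31 × √(185/2) = 2.9815
Two-sided α = 0.01 → critical value z_{0.005} = 2.576.
Power = Φ(δ − 2.576) + Φ(−δ − 2.576) = Φ(0.406) + Φ(-5.557) = 0.6575 + 0.0000 = 0.6575.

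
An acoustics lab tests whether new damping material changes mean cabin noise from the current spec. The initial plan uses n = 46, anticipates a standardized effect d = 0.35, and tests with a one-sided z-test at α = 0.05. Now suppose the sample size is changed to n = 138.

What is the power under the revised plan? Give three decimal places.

With n = 138: δ = d·√n = 0.35 × √138 = 4.1116. Critical value z_{0.05} = 1.645.
Revised power = P(Z > 1.645 − δ) = Φ(2.467) = 0.9932.

Power ≈ 0.993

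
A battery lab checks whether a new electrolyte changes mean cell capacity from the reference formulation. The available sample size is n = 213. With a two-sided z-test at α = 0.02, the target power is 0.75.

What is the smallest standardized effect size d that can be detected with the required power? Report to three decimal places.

Required noncentrality: δ = z_{0.01} + z_{0.25} = 2.326 + 0.674 = 3.001.
(Lower-tail contribution to power is negligible for δ > 0.)
δ = d·√n ⇒ d = δ/√n = 3.001/√213 = 0.2056.

d ≈ 0.206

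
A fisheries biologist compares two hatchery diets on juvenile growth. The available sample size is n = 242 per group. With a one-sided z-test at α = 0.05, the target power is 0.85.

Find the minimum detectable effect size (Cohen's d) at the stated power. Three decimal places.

Need Φ(δ − 1.645) = 0.85, so δ = 1.645 + 1.036 = 2.681.
δ = d·√(n/2) ⇒ d = δ/√(n/2) = 2.681/√(242/2) = 0.2438.

d ≈ 0.244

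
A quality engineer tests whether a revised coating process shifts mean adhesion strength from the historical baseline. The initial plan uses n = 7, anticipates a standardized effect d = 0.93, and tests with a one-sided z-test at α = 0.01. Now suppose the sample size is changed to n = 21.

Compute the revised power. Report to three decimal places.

Power ≈ 0.974

With n = 21: δ = d·√n = 0.93 × √21 = 4.2618. Critical value z_{0.01} = 2.326.
Revised power = P(Z > 2.326 − δ) = Φ(1.935) = 0.9735.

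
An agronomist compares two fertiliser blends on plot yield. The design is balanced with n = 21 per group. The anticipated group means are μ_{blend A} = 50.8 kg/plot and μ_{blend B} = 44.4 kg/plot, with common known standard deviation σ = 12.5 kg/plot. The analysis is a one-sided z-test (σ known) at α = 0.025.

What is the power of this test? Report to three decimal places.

Standardized effect: d = |μ_{blend A} − μ_{blend B}| / σ = |50.8 − 44.4| / 12.5 = 0.5120
Noncentrality parameter: δ = d·√(n/2) = 0.5120 × √(21/2) = 1.6591
One-sided α = 0.025 → critical value z_{0.025} = 1.960.
Power = Φ(δ − 1.960) = Φ(-0.301) = 0.3817.

Power ≈ 0.382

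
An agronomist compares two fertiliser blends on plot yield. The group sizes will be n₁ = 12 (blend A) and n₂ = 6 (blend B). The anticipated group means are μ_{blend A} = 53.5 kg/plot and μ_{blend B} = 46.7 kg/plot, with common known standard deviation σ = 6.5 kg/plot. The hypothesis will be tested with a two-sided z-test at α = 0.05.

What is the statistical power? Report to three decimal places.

Power ≈ 0.553

Standardized effect: d = |μ_{blend A} − μ_{blend B}| / σ = |53.5 − 46.7| / 6.5 = 1.0462
Noncentrality parameter: δ = d / √(1/n₁ + 1/n₂) = 1.0462 / √(1/12 + 1/6) = 2.0923
Critical value for a two-sided test at α = 0.05: z_{α/2} = 1.960.
Power = Φ(δ − 1.960) + Φ(−δ − 1.960) = Φ(0.132) + Φ(-4.052) = 0.5526 + 0.0000 = 0.5527.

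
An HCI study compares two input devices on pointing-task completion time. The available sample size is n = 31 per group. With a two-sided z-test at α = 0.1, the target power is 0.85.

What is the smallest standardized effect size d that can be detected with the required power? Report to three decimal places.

Need Φ(δ − 1.645) = 0.85, so δ = 1.645 + 1.036 = 2.681.
(Lower-tail contribution to power is negligible for δ > 0.)
δ = d·√(n/2) ⇒ d = δ/√(n/2) = 2.681/√(31/2) = 0.6810.

d ≈ 0.681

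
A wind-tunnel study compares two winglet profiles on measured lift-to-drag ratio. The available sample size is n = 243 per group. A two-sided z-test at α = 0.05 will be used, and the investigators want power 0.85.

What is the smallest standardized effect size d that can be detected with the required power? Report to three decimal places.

d ≈ 0.272

Required noncentrality: δ = z_{0.025} + z_{0.15} = 1.960 + 1.036 = 2.996.
(The second rejection-region term Φ(−δ − z_{α/2}) is negligible and dropped.)
δ = d·√(n/2) ⇒ d = δ/√(n/2) = 2.996/√(243/2) = 0.2718.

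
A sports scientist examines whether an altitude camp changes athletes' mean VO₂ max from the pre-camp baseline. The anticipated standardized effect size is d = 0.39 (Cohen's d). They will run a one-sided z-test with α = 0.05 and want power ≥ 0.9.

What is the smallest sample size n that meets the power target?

n = 57

Set Φ(δ − 1.645) = 0.9; then δ − 1.645 = Φ⁻¹(0.9) = 1.282, giving δ = 2.926.
δ = d·√n ⇒ n = (δ/d)² = (2.926 / 0.39)² = 56.30.
Round up to the next whole unit.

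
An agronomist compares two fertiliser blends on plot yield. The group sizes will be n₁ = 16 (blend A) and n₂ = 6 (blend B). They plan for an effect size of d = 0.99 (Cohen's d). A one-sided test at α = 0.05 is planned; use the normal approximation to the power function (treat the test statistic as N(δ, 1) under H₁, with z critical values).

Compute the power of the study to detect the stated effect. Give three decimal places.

Power ≈ 0.664

Noncentrality parameter: δ = d / √(1/n₁ + 1/n₂) = 0.99 / √(1/16 + 1/6) = 2.0680
Critical value for a one-sided test at α = 0.05: z_α = 1.645.
Power = Φ(δ − 1.645) = Φ(0.423) = 0.6639.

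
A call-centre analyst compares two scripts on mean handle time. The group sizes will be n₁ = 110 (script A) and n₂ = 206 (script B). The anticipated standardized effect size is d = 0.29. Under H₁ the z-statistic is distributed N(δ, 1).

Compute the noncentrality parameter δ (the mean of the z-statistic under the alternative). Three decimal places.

The noncentrality parameter scales effect size by the design's sample-size factor: δ = d / √(1/n₁ + 1/n₂) = 0.29 / √(1/110 + 1/206) = 2.4558

δ ≈ 2.456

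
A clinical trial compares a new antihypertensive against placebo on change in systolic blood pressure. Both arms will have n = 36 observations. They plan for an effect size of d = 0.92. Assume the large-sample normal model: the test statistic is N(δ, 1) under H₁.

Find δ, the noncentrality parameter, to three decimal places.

δ ≈ 3.903

δ = d·√(n/2) = 0.92 × √(36/2) = 3.9032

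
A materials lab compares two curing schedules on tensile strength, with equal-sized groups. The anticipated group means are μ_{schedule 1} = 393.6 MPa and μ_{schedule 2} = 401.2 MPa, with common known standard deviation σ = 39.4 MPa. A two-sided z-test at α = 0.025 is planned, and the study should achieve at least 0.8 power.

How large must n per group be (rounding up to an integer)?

Standardized effect: d = |μ_{schedule 1} − μ_{schedule 2}| / σ = |393.6 − 401.2| / 39.4 = 0.1929
For power 0.8 need Φ(δ − z_{0.0125}) = 0.8, so δ = z_{0.0125} + z_{0.20} = 2.241 + 0.842 = 3.083.
(Ignoring the negligible lower-tail rejection probability gives the usual closed-form inversion.)
δ = d·√(n/2) ⇒ n = 2(δ/d)² = 2 × (3.083 / 0.1929)² = 510.92.
Round up to the next whole unit.

n = 511 per group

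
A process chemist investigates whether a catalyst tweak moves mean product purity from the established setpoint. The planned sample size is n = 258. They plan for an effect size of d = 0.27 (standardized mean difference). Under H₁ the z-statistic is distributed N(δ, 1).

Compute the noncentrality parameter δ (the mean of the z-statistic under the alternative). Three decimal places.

δ ≈ 4.337

The noncentrality parameter scales effect size by the design's sample-size factor: δ = d·√n = 0.27 × √258 = 4.3368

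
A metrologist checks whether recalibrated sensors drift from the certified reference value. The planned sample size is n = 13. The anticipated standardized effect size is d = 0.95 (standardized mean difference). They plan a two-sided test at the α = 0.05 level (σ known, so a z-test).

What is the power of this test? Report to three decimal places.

Noncentrality parameter: δ = d·√n = 0.95 × √13 = 3.4253
Two-sided α = 0.05 → critical value z_{0.025} = 1.960.
Power = Φ(δ − 1.960) + Φ(−δ − 1.960) = Φ(1.465) + Φ(-5.385) = 0.9286 + 0.0000 = 0.9286.

Power ≈ 0.929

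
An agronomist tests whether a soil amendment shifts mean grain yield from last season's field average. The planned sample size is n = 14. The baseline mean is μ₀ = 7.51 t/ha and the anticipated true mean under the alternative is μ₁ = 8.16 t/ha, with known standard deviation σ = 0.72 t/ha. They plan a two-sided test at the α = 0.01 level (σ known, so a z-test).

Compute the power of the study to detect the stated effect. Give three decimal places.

Power ≈ 0.789

Standardized effect: d = |μ₁ − μ₀| / σ = |8.16 − 7.51| / 0.72 = 0.9028
Noncentrality parameter: δ = d·√n = 0.9028 × √14 = 3.3779
Two-sided α = 0.01 → critical value z_{0.005} = 2.576.
Power = Φ(δ − 2.576) + Φ(−δ − 2.576) = Φ(0.802) + Φ(-5.954) = 0.7887 + 0.0000 = 0.7887.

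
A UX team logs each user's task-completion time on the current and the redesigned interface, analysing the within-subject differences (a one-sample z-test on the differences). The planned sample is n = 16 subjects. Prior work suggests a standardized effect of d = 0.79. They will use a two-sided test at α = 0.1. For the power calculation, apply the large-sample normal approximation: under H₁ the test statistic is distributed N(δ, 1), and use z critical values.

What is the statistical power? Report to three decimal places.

Noncentrality parameter: δ = d·√n = 0.79 × √16 = 3.1600
Critical value for a two-sided test at α = 0.1: z_{α/2} = 1.645.
Power = Φ(δ − 1.645) + Φ(−δ − 1.645) = Φ(1.515) + Φ(-4.805) = 0.9351 + 0.0000 = 0.9351.

Power ≈ 0.935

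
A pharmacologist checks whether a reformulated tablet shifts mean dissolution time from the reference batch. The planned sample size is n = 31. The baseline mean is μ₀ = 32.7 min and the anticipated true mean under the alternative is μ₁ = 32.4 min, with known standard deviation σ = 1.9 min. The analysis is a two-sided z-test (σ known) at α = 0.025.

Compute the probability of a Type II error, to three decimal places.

β ≈ 0.913

Standardized effect: d = |μ₁ − μ₀| / σ = |32.4 − 32.7| / 1.9 = 0.1579
Noncentrality parameter: δ = d·√n = 0.1579 × √31 = 0.8791
Two-sided α = 0.025 → critical value z_{0.0125} = 2.241.
Power = Φ(δ − 2.241) + Φ(−δ − 2.241) = Φ(-1.362) + Φ(-3.121) = 0.0866 + 0.0009 = 0.0875.
Type II error: β = 1 − power = 1 − 0.0875 = 0.9125.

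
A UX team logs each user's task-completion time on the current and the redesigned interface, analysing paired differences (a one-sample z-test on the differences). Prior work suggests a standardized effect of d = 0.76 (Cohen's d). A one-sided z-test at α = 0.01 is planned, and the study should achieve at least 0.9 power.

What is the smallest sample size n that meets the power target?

For power 0.9 need Φ(δ − z_{0.01}) = 0.9, so δ = z_{0.01} + z_{0.10} = 2.326 + 1.282 = 3.608.
δ = d·√n ⇒ n = (δ/d)² = (3.608 / 0.76)² = 22.54.
Round up to the next whole unit.

n = 23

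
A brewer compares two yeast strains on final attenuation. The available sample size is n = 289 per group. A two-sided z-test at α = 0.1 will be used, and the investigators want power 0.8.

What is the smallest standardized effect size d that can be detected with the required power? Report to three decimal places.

d ≈ 0.207

Need Φ(δ − 1.645) = 0.8, so δ = 1.645 + 0.842 = 2.486.
(The second rejection-region term Φ(−δ − z_{α/2}) is negligible and dropped.)
δ = d·√(n/2) ⇒ d = δ/√(n/2) = 2.486/√(289/2) = 0.2068.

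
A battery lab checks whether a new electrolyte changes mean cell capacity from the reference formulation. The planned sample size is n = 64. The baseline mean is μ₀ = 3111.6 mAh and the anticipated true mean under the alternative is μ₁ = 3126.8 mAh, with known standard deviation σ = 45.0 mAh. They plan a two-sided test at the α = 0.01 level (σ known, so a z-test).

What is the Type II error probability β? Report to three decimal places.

β ≈ 0.450

Standardized effect: d = |μ₁ − μ₀| / σ = |3126.8 − 3111.6| / 45.0 = 0.3378
Noncentrality parameter: δ = d·√n = 0.3378 × √64 = 2.7022
Critical value for a two-sided test at α = 0.01: z_{α/2} = 2.576.
Power = Φ(δ − 2.576) + Φ(−δ − 2.576) = Φ(0.126) + Φ(-5.278) = 0.5503 + 0.0000 = 0.5503.
Type II error: β = 1 − power = 1 − 0.5503 = 0.4497.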